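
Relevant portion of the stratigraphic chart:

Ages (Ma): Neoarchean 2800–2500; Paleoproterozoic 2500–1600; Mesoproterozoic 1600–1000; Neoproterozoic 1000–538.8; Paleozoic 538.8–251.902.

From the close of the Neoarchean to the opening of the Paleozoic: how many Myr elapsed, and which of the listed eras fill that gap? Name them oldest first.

1961.2 million years; Paleoproterozoic, Mesoproterozoic, Neoproterozoic

End of Neoarchean = 2500 Ma; start of Paleozoic = 538.8 Ma.
Gap = 2500 − 538.8 = 1961.2 Myr.
Eras wholly inside 2500–538.8 Ma: Paleoproterozoic (2500–1600), Mesoproterozoic (1600–1000), Neoproterozoic (1000–538.8).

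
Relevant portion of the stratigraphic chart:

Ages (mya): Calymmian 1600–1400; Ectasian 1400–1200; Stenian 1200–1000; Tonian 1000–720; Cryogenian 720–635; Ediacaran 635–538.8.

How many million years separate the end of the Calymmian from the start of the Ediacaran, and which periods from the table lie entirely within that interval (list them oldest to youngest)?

765 million years; Ectasian, Stenian, Tonian, Cryogenian

End of Calymmian = 1400 Ma; start of Ediacaran = 635 Ma.
Gap = 1400 − 635 = 765 Myr.
Periods wholly inside 1400–635 Ma: Ectasian (1400–1200), Stenian (1200–1000), Tonian (1000–720), Cryogenian (720–635).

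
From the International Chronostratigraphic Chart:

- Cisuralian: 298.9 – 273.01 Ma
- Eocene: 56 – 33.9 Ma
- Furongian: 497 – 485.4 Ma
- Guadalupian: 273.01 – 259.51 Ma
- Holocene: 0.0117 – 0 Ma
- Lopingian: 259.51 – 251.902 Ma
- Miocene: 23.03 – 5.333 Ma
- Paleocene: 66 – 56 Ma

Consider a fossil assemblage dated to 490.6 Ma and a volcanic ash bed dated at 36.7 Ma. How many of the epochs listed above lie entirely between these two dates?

The older date is 490.6 Ma and the younger is 36.7 Ma.
Epochs with start < 490.6 and end > 36.7 Ma: Cisuralian (298.9–273.01), Guadalupian (273.01–259.51), Lopingian (259.51–251.902), Paleocene (66–56).
That is 4 complete epochs.

4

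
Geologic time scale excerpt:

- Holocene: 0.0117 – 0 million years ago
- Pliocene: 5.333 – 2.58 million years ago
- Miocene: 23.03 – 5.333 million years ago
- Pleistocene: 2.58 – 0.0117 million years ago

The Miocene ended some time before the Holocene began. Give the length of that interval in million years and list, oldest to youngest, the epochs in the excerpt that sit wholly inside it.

End of Miocene = 5.333 Ma; start of Holocene = 0.0117 Ma.
Gap = 5.333 − 0.0117 = 5.3213 Myr.
Epochs wholly inside 5.333–0.0117 Ma: Pliocene (5.333–2.58), Pleistocene (2.58–0.0117).

5.3213 million years; Pliocene, Pleistocene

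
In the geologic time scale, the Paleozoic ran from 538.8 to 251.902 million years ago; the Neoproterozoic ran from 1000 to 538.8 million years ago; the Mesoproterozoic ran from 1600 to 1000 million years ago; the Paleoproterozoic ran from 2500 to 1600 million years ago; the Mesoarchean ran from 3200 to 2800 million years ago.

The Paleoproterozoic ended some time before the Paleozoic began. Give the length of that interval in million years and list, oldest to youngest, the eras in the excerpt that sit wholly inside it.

End of Paleoproterozoic = 1600 Ma; start of Paleozoic = 538.8 Ma.
Gap = 1600 − 538.8 = 1061.2 Myr.
Eras wholly inside 1600–538.8 Ma: Mesoproterozoic (1600–1000), Neoproterozoic (1000–538.8).

1061.2 million years; Mesoproterozoic, Neoproterozoic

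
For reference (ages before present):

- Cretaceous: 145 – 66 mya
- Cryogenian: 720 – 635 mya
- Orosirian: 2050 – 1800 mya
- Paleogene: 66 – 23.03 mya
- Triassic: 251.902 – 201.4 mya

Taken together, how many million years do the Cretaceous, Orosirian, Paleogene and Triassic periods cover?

422.472 million years

Duration is start − end for each: (145 − 66) + (2050 − 1800) + (66 − 23.03) + (251.902 − 201.4).
That is 79 + 250 + 42.97 + 50.502, which totals 422.472 million years.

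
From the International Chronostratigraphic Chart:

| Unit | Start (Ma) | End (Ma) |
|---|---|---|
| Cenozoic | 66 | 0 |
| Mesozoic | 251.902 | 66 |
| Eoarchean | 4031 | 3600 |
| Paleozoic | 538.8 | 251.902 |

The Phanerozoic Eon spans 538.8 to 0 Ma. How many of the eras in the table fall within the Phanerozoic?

3

Eras inside 538.8–0 Ma: Paleozoic, Mesozoic, Cenozoic — 3 in total.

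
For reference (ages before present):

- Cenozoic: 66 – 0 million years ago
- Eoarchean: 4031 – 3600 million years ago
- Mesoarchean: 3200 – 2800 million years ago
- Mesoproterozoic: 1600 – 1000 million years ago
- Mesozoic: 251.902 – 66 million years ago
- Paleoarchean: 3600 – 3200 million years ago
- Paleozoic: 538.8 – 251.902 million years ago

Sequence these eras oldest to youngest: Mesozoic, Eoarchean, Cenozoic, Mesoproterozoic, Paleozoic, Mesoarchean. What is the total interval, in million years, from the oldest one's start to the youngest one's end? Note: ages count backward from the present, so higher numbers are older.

Eoarchean → Mesoarchean → Mesoproterozoic → Paleozoic → Mesozoic → Cenozoic; total span 4031 Myr

From the excerpt: Mesozoic 251.902–66; Eoarchean 4031–3600; Cenozoic 66–0; Mesoproterozoic 1600–1000; Paleozoic 538.8–251.902; Mesoarchean 3200–2800 (Ma).
Larger Ma is earlier, so the oldest is Eoarchean and the youngest is Cenozoic; oldest to youngest: Eoarchean, Mesoarchean, Mesoproterozoic, Paleozoic, Mesozoic, Cenozoic.
Oldest start 4031 minus youngest end 0 gives 4031 Myr overall.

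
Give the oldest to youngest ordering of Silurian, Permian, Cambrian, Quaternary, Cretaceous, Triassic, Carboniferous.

Cambrian, then Silurian, then Carboniferous, then Permian, then Triassic, then Cretaceous, then Quaternary

Era membership (oldest first within each) — Paleozoic: Cambrian, Silurian, Carboniferous, Permian; Mesozoic: Triassic, Cretaceous; Cenozoic: Quaternary. Paleozoic precedes Mesozoic, which precedes Cenozoic. Concatenating the groups in that era order gives oldest to youngest directly.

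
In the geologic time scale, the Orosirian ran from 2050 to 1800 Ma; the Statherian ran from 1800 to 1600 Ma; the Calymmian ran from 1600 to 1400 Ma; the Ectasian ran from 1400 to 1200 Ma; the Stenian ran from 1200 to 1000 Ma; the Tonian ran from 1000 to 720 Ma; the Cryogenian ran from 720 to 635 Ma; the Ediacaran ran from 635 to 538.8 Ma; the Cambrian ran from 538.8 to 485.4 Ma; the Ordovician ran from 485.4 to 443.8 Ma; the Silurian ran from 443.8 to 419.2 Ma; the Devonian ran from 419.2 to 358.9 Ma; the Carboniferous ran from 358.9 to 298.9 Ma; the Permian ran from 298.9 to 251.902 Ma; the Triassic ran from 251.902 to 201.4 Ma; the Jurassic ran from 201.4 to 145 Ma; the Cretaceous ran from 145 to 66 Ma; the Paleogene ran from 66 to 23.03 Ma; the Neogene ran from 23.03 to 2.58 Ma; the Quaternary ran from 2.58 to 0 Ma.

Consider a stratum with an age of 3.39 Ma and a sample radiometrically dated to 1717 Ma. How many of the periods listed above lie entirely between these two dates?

16

1717 Ma sits inside the Statherian (1800–1600) and 3.39 Ma inside the Neogene (23.03–2.58); neither of those is wholly between the two dates.
The listed periods lying completely between them are Calymmian, Ectasian, Stenian, Tonian, Cryogenian, Ediacaran, Cambrian, Ordovician, Silurian, Devonian, Carboniferous, Permian, Triassic, Jurassic, Cretaceous, Paleogene — 16 in all.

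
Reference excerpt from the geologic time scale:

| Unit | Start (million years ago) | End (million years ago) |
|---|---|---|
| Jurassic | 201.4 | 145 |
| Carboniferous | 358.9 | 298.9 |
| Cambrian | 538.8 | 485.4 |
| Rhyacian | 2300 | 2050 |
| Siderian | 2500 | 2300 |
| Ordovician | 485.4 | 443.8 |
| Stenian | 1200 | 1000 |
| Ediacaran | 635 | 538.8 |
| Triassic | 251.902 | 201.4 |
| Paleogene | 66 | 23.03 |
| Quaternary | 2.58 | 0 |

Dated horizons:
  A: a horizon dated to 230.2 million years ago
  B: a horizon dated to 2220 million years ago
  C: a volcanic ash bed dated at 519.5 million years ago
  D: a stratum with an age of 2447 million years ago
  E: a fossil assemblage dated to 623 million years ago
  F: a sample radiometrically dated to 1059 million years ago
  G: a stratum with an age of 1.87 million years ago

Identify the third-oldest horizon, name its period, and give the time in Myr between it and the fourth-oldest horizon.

F, in the Stenian; 436 million years to E

Sorted oldest-first by Ma: D (2447), B (2220), F (1059), E (623), C (519.5), A (230.2), G (1.87).
The third oldest is F at 1059 Ma, which lies in 1200–1000 Ma: the Stenian.
The fourth oldest is E at 623 Ma; separation = |1059 − 623| = 436 Myr.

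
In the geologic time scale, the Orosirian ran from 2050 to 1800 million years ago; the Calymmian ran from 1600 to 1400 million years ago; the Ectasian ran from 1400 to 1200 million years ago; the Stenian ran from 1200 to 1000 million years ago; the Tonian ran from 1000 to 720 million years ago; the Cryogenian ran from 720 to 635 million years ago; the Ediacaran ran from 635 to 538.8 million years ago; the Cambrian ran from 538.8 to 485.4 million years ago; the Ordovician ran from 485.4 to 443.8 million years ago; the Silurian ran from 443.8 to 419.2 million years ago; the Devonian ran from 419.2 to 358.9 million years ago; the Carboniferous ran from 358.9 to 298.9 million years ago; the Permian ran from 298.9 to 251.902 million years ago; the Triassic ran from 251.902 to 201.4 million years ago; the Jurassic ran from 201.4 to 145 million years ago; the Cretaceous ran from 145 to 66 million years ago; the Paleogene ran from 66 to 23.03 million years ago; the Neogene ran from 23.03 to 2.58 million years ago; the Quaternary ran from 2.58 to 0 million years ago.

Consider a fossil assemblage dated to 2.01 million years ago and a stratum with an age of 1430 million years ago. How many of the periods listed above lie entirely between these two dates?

The older date is 1430 Ma and the younger is 2.01 Ma.
Periods with start < 1430 and end > 2.01 Ma: Ectasian (1400–1200), Stenian (1200–1000), Tonian (1000–720), Cryogenian (720–635), Ediacaran (635–538.8), Cambrian (538.8–485.4), Ordovician (485.4–443.8), Silurian (443.8–419.2), Devonian (419.2–358.9), Carboniferous (358.9–298.9), Permian (298.9–251.902), Triassic (251.902–201.4), Jurassic (201.4–145), Cretaceous (145–66), Paleogene (66–23.03), Neogene (23.03–2.58).
That is 16 complete periods.

16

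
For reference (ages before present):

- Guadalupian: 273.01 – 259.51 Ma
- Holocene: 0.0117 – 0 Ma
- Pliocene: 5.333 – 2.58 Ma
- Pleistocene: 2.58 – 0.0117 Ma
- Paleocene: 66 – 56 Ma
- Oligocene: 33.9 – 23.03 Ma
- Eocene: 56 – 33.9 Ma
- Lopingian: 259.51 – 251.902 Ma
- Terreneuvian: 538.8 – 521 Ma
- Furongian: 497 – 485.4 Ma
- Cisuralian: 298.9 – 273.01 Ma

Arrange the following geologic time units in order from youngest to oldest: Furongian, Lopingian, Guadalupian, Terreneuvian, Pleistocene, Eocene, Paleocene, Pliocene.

Read off each span (Ma): Furongian 497–485.4; Lopingian 259.51–251.902; Guadalupian 273.01–259.51; Terreneuvian 538.8–521; Pleistocene 2.58–0.0117; Eocene 56–33.9; Paleocene 66–56; Pliocene 5.333–2.58.
Larger Ma is older, so oldest→youngest is Terreneuvian, Furongian, Guadalupian, Lopingian, Paleocene, Eocene, Pliocene, Pleistocene; reverse it for youngest→oldest.

Pleistocene → Pliocene → Eocene → Paleocene → Lopingian → Guadalupian → Furongian → Terreneuvian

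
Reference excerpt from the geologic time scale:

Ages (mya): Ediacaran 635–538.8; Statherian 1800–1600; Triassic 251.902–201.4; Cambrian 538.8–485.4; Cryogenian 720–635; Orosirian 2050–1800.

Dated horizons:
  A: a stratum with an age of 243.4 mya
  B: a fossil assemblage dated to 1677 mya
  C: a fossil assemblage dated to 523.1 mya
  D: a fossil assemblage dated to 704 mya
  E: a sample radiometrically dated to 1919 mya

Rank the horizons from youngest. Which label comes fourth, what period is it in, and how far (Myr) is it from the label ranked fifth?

B, in the Statherian; 242 million years to E

Sorted youngest-first by Ma: A (243.4), C (523.1), D (704), B (1677), E (1919).
The fourth youngest is B at 1677 Ma, which lies in 1800–1600 Ma: the Statherian.
The fifth youngest is E at 1919 Ma; separation = |1677 − 1919| = 242 Myr.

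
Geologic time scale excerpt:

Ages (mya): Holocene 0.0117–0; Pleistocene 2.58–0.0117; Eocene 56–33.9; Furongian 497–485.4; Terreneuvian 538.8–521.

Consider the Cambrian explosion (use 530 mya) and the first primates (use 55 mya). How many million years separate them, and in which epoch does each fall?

Elapsed time: 530 − 55 = 475 Myr.
530 Ma lies within 538.8–521 Ma: Terreneuvian.
55 Ma lies within 56–33.9 Ma: Eocene.

475 million years apart; the first in the Terreneuvian, the second in the Eocene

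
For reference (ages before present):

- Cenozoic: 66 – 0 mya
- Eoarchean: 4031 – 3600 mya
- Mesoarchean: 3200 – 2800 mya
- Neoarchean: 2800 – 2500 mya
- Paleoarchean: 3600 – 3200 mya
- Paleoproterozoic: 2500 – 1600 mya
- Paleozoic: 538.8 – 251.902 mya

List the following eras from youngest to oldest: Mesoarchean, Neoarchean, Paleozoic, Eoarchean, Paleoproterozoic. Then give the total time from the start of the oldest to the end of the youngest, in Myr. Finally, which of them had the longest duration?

Paleozoic → Paleoproterozoic → Neoarchean → Mesoarchean → Eoarchean; total span 3779.098 Myr; longest is Paleoproterozoic

Start ages (Ma): Eoarchean 4031, Mesoarchean 3200, Neoarchean 2800, Paleoproterozoic 2500, Paleozoic 538.8.
Ordered youngest to oldest: Paleozoic, Paleoproterozoic, Neoarchean, Mesoarchean, Eoarchean.
Span = 4031 − 251.902 = 3779.098 Myr.
Durations: Paleoproterozoic 900, Eoarchean 431, Neoarchean 300, Mesoarchean 400, Paleozoic 286.898 → longest is Paleoproterozoic (900 Myr).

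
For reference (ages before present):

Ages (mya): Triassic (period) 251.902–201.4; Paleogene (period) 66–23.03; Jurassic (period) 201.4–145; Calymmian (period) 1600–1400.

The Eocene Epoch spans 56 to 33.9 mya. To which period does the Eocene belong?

Paleogene

The Eocene (56–33.9 Ma) lies entirely within 66–23.03 Ma, the Paleogene Period.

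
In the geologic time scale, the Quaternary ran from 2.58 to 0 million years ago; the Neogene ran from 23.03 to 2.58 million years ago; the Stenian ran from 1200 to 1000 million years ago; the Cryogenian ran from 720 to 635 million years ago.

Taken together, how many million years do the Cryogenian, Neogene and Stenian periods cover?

Each duration: Cryogenian = 85; Neogene = 20.45; Stenian = 200.
Sum: 85 + 20.45 + 200 = 305.45 Myr.

305.45 million years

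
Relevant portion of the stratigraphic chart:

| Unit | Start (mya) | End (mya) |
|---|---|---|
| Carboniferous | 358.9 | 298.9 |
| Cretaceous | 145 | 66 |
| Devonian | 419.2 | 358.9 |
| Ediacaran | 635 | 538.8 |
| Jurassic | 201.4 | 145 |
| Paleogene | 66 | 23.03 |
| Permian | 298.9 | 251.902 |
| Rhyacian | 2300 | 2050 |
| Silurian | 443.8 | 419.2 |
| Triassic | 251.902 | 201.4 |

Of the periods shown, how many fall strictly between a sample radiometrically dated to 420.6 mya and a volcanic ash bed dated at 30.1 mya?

420.6 Ma sits inside the Silurian (443.8–419.2) and 30.1 Ma inside the Paleogene (66–23.03); neither of those is wholly between the two dates.
The listed periods lying completely between them are Devonian, Carboniferous, Permian, Triassic, Jurassic, Cretaceous — 6 in all.

6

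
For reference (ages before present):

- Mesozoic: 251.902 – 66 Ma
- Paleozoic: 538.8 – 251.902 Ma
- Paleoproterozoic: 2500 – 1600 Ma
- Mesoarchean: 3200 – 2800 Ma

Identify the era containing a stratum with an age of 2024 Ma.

2024 Ma lies between 2500 and 1600 Ma, so it falls in the Paleoproterozoic.

Paleoproterozoic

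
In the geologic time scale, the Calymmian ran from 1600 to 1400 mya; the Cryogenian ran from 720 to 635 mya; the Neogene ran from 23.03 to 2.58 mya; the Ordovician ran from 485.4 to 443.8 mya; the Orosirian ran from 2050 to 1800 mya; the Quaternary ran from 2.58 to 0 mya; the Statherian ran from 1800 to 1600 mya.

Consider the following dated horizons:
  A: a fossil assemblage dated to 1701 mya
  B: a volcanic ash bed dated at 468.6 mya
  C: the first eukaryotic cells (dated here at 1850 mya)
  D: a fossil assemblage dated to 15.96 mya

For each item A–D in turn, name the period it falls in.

A — Statherian; B — Ordovician; C — Orosirian; D — Neogene

A: 1701 Ma lies in 1800–1600 Ma, so Statherian.
B: 468.6 Ma lies in 485.4–443.8 Ma, so Ordovician.
C: 1850 Ma lies in 2050–1800 Ma, so Orosirian.
D: 15.96 Ma lies in 23.03–2.58 Ma, so Neogene.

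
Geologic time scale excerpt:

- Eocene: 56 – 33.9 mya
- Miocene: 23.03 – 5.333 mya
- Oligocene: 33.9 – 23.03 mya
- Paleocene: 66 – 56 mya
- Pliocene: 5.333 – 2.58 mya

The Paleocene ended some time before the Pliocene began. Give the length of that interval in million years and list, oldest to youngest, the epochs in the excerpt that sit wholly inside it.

50.667 million years; Eocene, Oligocene, Miocene

The Paleocene closes at 56 Ma and the Pliocene opens at 5.333 Ma, so the interval is 56 − 5.333 = 50.667 Myr.
An epoch fits inside if it starts at or after 56 Ma and ends at or before 5.333 Ma; oldest first that gives Eocene, Oligocene, Miocene.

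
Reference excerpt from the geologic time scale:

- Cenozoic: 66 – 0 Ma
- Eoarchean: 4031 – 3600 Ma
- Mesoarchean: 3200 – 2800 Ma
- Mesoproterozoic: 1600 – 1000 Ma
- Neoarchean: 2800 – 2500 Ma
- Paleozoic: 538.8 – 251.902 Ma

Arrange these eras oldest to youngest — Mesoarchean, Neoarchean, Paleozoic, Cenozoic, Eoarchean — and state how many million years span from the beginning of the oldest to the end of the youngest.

Eoarchean → Mesoarchean → Neoarchean → Paleozoic → Cenozoic; total span 4031 Myr

Start ages (Ma): Eoarchean 4031, Mesoarchean 3200, Neoarchean 2800, Paleozoic 538.8, Cenozoic 66.
Ordered oldest to youngest: Eoarchean, Mesoarchean, Neoarchean, Paleozoic, Cenozoic.
Span = 4031 − 0 = 4031 Myr.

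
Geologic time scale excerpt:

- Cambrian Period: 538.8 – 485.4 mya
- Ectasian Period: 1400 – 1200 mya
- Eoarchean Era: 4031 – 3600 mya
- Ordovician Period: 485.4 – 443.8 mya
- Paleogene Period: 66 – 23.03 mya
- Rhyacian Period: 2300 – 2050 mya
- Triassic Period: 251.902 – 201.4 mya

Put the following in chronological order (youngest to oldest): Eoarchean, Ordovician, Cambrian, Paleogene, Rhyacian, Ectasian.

The oldest of these is Eoarchean (starts 4031 Ma) and the youngest is Paleogene (ends 23.03 Ma).
In between, by decreasing start age: Rhyacian (2300), Ectasian (1400), Cambrian (538.8), Ordovician (485.4).
Listing youngest first means reversing that sequence.

Paleogene, then Ordovician, then Cambrian, then Ectasian, then Rhyacian, then Eoarchean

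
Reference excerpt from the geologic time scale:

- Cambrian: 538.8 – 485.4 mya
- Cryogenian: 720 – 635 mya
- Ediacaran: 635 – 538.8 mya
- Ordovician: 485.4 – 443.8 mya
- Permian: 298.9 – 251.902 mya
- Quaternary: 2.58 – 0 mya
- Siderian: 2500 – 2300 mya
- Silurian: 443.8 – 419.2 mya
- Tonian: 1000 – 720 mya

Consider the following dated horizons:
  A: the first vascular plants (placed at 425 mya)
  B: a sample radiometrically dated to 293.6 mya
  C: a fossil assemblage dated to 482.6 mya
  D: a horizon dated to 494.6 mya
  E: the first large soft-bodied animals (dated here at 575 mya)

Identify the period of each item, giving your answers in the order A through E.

A: 425 Ma lies in 443.8–419.2 Ma, so Silurian.
B: 293.6 Ma lies in 298.9–251.902 Ma, so Permian.
C: 482.6 Ma lies in 485.4–443.8 Ma, so Ordovician.
D: 494.6 Ma lies in 538.8–485.4 Ma, so Cambrian.
E: 575 Ma lies in 635–538.8 Ma, so Ediacaran.

A — Silurian; B — Permian; C — Ordovician; D — Cambrian; E — Ediacaran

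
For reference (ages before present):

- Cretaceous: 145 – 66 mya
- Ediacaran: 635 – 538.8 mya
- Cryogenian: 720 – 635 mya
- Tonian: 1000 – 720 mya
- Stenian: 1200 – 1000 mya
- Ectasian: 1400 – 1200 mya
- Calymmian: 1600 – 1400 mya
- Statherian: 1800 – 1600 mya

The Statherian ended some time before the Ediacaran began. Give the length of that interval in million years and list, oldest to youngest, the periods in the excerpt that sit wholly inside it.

965 million years; Calymmian, Ectasian, Stenian, Tonian, Cryogenian

End of Statherian = 1600 Ma; start of Ediacaran = 635 Ma.
Gap = 1600 − 635 = 965 Myr.
Periods wholly inside 1600–635 Ma: Calymmian (1600–1400), Ectasian (1400–1200), Stenian (1200–1000), Tonian (1000–720), Cryogenian (720–635).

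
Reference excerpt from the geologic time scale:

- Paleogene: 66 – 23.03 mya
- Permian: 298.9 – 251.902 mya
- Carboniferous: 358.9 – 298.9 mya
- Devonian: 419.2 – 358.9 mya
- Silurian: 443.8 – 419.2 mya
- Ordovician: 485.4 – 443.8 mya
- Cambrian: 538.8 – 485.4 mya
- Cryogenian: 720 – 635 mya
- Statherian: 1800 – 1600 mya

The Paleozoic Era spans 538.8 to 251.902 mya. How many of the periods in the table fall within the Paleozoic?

6

Periods inside 538.8–251.902 Ma: Cambrian, Ordovician, Silurian, Devonian, Carboniferous, Permian — 6 in total.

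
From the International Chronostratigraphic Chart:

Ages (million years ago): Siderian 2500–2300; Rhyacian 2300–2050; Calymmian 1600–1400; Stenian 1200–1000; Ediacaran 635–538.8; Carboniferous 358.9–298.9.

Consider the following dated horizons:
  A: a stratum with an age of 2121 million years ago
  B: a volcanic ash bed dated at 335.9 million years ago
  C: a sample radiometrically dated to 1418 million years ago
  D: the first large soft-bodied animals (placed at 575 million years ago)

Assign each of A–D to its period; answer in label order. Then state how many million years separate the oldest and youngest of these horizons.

A — Rhyacian; B — Carboniferous; C — Calymmian; D — Ediacaran; span 1785.1 million years

Match each age against the start–end ranges in the excerpt: A = 2121 Ma → Rhyacian (2300–2050); B = 335.9 Ma → Carboniferous (358.9–298.9); C = 1418 Ma → Calymmian (1600–1400); D = 575 Ma → Ediacaran (635–538.8).
The largest age is 2121 Ma and the smallest is 335.9 Ma; their difference is 1785.1 Myr.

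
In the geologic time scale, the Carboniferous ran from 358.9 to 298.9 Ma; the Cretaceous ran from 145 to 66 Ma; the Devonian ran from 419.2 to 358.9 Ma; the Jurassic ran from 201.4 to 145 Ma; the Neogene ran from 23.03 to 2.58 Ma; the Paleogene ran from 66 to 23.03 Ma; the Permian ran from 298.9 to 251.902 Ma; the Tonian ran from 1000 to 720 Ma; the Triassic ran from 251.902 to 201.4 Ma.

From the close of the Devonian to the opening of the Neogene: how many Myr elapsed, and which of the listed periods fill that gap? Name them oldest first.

335.87 million years; Carboniferous, Permian, Triassic, Jurassic, Cretaceous, Paleogene

The Devonian closes at 358.9 Ma and the Neogene opens at 23.03 Ma, so the interval is 358.9 − 23.03 = 335.87 Myr.
A period fits inside if it starts at or after 358.9 Ma and ends at or before 23.03 Ma; oldest first that gives Carboniferous, Permian, Triassic, Jurassic, Cretaceous, Paleogene.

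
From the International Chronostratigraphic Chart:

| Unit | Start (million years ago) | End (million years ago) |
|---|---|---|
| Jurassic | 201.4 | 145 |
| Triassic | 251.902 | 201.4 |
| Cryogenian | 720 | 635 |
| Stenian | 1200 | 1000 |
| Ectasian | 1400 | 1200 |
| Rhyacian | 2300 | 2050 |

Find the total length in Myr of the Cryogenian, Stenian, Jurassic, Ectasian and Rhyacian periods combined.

Duration is start − end for each: (720 − 635) + (1200 − 1000) + (201.4 − 145) + (1400 − 1200) + (2300 − 2050).
That is 85 + 200 + 56.4 + 200 + 250, which totals 791.4 million years.

791.4 million years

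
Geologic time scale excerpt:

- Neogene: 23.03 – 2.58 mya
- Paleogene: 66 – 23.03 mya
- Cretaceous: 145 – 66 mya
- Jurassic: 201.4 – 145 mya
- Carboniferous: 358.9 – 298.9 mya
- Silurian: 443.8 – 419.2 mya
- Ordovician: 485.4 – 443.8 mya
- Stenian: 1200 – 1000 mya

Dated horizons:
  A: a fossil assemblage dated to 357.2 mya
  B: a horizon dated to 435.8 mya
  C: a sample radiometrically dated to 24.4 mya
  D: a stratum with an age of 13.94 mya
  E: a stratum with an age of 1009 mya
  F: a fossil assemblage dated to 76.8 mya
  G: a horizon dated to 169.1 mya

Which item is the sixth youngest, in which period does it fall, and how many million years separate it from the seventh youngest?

B, in the Silurian; 573.2 million years to E

Sorted youngest-first by Ma: D (13.94), C (24.4), F (76.8), G (169.1), A (357.2), B (435.8), E (1009).
The sixth youngest is B at 435.8 Ma, which lies in 443.8–419.2 Ma: the Silurian.
The seventh youngest is E at 1009 Ma; separation = |435.8 − 1009| = 573.2 Myr.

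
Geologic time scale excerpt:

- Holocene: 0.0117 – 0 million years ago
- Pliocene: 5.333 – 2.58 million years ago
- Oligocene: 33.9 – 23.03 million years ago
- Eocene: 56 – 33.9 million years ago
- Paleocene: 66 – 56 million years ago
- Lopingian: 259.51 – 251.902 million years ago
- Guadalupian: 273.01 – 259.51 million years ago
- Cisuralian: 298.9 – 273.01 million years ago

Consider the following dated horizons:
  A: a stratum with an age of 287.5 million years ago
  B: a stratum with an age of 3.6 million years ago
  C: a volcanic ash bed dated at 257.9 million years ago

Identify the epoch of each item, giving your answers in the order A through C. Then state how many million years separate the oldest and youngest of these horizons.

A — Cisuralian; B — Pliocene; C — Lopingian; span 283.9 million years

Match each age against the start–end ranges in the excerpt: A = 287.5 Ma → Cisuralian (298.9–273.01); B = 3.6 Ma → Pliocene (5.333–2.58); C = 257.9 Ma → Lopingian (259.51–251.902).
The largest age is 287.5 Ma and the smallest is 3.6 Ma; their difference is 283.9 Myr.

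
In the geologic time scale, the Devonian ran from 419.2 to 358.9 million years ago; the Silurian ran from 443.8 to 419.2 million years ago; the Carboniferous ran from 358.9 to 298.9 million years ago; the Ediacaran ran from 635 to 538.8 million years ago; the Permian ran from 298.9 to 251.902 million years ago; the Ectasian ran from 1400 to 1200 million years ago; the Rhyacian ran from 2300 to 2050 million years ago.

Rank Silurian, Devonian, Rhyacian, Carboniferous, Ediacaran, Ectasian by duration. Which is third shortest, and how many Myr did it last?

Devonian, 60.3 million years

Durations: Silurian 24.6; Devonian 60.3; Rhyacian 250; Carboniferous 60; Ediacaran 96.2; Ectasian 200 Myr.
Sorted shortest-first: Silurian (24.6), Carboniferous (60), Devonian (60.3), Ediacaran (96.2), Ectasian (200), Rhyacian (250).
The third shortest is Devonian at 60.3 Myr.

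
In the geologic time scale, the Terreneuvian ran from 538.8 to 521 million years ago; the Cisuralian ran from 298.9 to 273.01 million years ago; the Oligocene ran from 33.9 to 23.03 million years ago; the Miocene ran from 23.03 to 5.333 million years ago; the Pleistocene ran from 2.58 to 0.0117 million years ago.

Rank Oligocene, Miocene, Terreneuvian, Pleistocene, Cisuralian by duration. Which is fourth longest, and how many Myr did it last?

Start − end for each: Oligocene 33.9 − 23.03 = 10.87; Miocene 23.03 − 5.333 = 17.697; Terreneuvian 538.8 − 521 = 17.8; Pleistocene 2.58 − 0.0117 = 2.5683; Cisuralian 298.9 − 273.01 = 25.89.
Ranking these from longest: Cisuralian > Terreneuvian > Miocene > Oligocene > Pleistocene.
Position 4 in that ranking is Oligocene, which lasted 10.87 Myr.

Oligocene, 10.87 million years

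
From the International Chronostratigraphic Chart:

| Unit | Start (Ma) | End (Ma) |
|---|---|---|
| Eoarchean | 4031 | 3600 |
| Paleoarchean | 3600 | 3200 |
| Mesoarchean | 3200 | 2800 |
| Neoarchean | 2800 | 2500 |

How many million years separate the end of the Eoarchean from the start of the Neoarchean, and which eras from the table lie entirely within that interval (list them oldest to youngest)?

The Eoarchean closes at 3600 Ma and the Neoarchean opens at 2800 Ma, so the interval is 3600 − 2800 = 800 Myr.
An era fits inside if it starts at or after 3600 Ma and ends at or before 2800 Ma; oldest first that gives Paleoarchean, Mesoarchean.

800 million years; Paleoarchean, Mesoarchean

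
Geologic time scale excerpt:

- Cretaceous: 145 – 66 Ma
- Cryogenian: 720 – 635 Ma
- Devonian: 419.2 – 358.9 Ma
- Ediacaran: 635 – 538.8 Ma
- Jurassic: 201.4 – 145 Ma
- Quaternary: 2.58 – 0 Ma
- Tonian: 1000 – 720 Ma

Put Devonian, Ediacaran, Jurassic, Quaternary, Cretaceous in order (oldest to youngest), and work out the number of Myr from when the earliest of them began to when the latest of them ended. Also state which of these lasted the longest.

Ediacaran → Devonian → Jurassic → Cretaceous → Quaternary; total span 635 Myr; longest is Ediacaran

From the excerpt: Devonian 419.2–358.9; Ediacaran 635–538.8; Jurassic 201.4–145; Quaternary 2.58–0; Cretaceous 145–66 (Ma).
Larger Ma is earlier, so the oldest is Ediacaran and the youngest is Quaternary; oldest to youngest: Ediacaran, Devonian, Jurassic, Cretaceous, Quaternary.
Oldest start 635 minus youngest end 0 gives 635 Myr overall.
Individual lengths (start − end): Jurassic 56.4; Ediacaran 96.2; Cretaceous 79; Quaternary 2.58; Devonian 60.3. The largest is Ediacaran at 96.2 Myr.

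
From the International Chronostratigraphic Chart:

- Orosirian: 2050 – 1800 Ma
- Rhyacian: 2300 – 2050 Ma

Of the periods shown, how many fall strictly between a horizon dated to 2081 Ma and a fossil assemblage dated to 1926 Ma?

The older date is 2081 Ma and the younger is 1926 Ma.
No period both begins after 2081 Ma and ends before 1926 Ma, so the count is 0.

0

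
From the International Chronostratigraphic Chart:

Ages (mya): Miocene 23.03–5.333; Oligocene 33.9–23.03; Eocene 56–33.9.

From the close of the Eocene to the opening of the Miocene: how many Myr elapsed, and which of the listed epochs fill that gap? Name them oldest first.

The Eocene closes at 33.9 Ma and the Miocene opens at 23.03 Ma, so the interval is 33.9 − 23.03 = 10.87 Myr.
An epoch fits inside if it starts at or after 33.9 Ma and ends at or before 23.03 Ma; oldest first that gives Oligocene.

10.87 million years; Oligocene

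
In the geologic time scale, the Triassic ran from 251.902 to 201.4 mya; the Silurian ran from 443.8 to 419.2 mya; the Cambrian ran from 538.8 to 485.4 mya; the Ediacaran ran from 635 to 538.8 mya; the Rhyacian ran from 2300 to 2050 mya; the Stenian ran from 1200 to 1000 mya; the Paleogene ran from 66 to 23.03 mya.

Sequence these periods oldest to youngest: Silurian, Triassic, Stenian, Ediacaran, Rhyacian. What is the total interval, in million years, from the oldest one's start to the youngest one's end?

Start ages (Ma): Rhyacian 2300, Stenian 1200, Ediacaran 635, Silurian 443.8, Triassic 251.902.
Ordered oldest to youngest: Rhyacian, Stenian, Ediacaran, Silurian, Triassic.
Span = 2300 − 201.4 = 2098.6 Myr.

Rhyacian → Stenian → Ediacaran → Silurian → Triassic; total span 2098.6 Myr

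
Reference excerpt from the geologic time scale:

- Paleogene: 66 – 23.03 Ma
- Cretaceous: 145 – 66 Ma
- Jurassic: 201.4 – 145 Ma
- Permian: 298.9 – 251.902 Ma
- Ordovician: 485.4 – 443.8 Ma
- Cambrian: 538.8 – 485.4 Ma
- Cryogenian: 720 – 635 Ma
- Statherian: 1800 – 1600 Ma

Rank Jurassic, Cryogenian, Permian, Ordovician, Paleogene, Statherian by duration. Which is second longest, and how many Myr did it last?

Durations: Jurassic 56.4; Cryogenian 85; Permian 46.998; Ordovician 41.6; Paleogene 42.97; Statherian 200 Myr.
Sorted longest-first: Statherian (200), Cryogenian (85), Jurassic (56.4), Permian (46.998), Paleogene (42.97), Ordovician (41.6).
The second longest is Cryogenian at 85 Myr.

Cryogenian, 85 million years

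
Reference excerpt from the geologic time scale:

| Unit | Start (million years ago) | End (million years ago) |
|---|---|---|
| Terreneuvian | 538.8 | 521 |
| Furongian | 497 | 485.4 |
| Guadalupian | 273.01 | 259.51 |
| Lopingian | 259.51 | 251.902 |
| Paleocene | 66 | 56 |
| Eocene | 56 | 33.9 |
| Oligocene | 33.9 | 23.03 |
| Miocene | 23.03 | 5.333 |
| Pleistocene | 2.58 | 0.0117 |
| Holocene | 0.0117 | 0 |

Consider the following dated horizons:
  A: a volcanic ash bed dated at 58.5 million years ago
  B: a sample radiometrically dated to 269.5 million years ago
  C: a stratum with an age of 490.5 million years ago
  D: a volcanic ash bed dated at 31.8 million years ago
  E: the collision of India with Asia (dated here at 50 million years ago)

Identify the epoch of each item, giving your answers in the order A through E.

Match each age against the start–end ranges in the excerpt: A = 58.5 Ma → Paleocene (66–56); B = 269.5 Ma → Guadalupian (273.01–259.51); C = 490.5 Ma → Furongian (497–485.4); D = 31.8 Ma → Oligocene (33.9–23.03); E = 50 Ma → Eocene (56–33.9).

A — Paleocene; B — Guadalupian; C — Furongian; D — Oligocene; E — Eocene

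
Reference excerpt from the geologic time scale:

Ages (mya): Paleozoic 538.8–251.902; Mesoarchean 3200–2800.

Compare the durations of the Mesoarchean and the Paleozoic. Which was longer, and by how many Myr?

Mesoarchean: 3200 − 2800 = 400 Myr.
Paleozoic: 538.8 − 251.902 = 286.898 Myr.
Difference: 400 − 286.898 = 113.102 Myr, so the Mesoarchean was longer.

Mesoarchean, by 113.102 million years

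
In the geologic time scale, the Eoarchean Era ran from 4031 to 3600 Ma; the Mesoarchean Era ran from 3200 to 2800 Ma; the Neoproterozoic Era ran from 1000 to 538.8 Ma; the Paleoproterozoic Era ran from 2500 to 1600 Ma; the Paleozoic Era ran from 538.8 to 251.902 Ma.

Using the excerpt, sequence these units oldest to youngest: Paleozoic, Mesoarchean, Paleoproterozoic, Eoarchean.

Read off each span (Ma): Paleozoic 538.8–251.902; Mesoarchean 3200–2800; Paleoproterozoic 2500–1600; Eoarchean 4031–3600.
Larger Ma is older, so oldest→youngest is Eoarchean, Mesoarchean, Paleoproterozoic, Paleozoic.

Eoarchean, Mesoarchean, Paleoproterozoic, Paleozoic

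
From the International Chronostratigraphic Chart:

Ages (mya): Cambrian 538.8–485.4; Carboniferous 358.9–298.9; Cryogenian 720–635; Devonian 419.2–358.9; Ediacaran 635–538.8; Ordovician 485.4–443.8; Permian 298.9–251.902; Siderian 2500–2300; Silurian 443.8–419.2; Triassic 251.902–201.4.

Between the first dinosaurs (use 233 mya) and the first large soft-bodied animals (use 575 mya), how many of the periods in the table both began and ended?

6

575 Ma sits inside the Ediacaran (635–538.8) and 233 Ma inside the Triassic (251.902–201.4); neither of those is wholly between the two dates.
The listed periods lying completely between them are Cambrian, Ordovician, Silurian, Devonian, Carboniferous, Permian — 6 in all.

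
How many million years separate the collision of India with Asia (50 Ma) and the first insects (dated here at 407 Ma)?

407 − 50 = 357 million years.

357 million years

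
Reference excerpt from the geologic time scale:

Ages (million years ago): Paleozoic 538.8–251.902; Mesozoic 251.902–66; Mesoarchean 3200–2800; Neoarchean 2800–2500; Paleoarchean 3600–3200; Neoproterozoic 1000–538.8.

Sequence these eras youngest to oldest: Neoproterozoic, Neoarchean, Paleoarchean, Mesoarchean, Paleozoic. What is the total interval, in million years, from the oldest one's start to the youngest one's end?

Paleozoic, Neoproterozoic, Neoarchean, Mesoarchean, Paleoarchean; total span 3348.098 Myr

Start ages (Ma): Paleoarchean 3600, Mesoarchean 3200, Neoarchean 2800, Neoproterozoic 1000, Paleozoic 538.8.
Ordered youngest to oldest: Paleozoic, Neoproterozoic, Neoarchean, Mesoarchean, Paleoarchean.
Span = 3600 − 251.902 = 3348.098 Myr.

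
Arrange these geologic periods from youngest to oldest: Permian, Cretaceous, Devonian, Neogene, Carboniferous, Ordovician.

Neogene → Cretaceous → Permian → Carboniferous → Devonian → Ordovician

Era membership (oldest first within each) — Paleozoic: Ordovician, Devonian, Carboniferous, Permian; Mesozoic: Cretaceous; Cenozoic: Neogene. Paleozoic precedes Mesozoic, which precedes Cenozoic. Concatenating the groups in that era order and then reversing gives youngest to oldest.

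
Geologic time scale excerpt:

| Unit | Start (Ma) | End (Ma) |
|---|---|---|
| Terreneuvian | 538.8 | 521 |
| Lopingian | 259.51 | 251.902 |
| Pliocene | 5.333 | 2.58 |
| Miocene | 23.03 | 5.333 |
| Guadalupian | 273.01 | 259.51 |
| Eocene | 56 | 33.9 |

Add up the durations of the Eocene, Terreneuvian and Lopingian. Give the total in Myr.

Duration is start − end for each: (56 − 33.9) + (538.8 − 521) + (259.51 − 251.902).
That is 22.1 + 17.8 + 7.608, which totals 47.508 million years.

47.508 million years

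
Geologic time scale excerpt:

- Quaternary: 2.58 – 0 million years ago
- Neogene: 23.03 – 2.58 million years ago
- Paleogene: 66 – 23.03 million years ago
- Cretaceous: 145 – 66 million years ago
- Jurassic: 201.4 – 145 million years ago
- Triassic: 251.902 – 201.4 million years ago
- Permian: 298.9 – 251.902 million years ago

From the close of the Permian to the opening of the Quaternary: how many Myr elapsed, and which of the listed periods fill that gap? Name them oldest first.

End of Permian = 251.902 Ma; start of Quaternary = 2.58 Ma.
Gap = 251.902 − 2.58 = 249.322 Myr.
Periods wholly inside 251.902–2.58 Ma: Triassic (251.902–201.4), Jurassic (201.4–145), Cretaceous (145–66), Paleogene (66–23.03), Neogene (23.03–2.58).

249.322 million years; Triassic, Jurassic, Cretaceous, Paleogene, Neogene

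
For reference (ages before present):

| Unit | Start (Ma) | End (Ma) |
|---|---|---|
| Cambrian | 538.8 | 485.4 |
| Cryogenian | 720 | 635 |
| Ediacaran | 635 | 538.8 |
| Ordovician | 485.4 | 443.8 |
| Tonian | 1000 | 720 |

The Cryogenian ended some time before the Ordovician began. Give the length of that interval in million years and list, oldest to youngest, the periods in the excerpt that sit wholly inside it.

149.6 million years; Ediacaran, Cambrian

End of Cryogenian = 635 Ma; start of Ordovician = 485.4 Ma.
Gap = 635 − 485.4 = 149.6 Myr.
Periods wholly inside 635–485.4 Ma: Ediacaran (635–538.8), Cambrian (538.8–485.4).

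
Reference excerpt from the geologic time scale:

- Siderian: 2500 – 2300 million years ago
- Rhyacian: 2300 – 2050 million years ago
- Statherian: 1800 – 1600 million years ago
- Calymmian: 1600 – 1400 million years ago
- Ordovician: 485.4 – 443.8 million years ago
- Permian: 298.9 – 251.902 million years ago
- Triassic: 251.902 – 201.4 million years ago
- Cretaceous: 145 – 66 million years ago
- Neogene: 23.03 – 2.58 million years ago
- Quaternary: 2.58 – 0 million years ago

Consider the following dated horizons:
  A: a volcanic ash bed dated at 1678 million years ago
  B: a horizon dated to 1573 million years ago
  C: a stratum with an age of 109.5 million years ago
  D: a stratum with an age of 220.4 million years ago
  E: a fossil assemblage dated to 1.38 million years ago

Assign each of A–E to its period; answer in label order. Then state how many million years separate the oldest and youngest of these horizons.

A — Statherian; B — Calymmian; C — Cretaceous; D — Triassic; E — Quaternary; span 1676.62 million years

Match each age against the start–end ranges in the excerpt: A = 1678 Ma → Statherian (1800–1600); B = 1573 Ma → Calymmian (1600–1400); C = 109.5 Ma → Cretaceous (145–66); D = 220.4 Ma → Triassic (251.902–201.4); E = 1.38 Ma → Quaternary (2.58–0).
The largest age is 1678 Ma and the smallest is 1.38 Ma; their difference is 1676.62 Myr.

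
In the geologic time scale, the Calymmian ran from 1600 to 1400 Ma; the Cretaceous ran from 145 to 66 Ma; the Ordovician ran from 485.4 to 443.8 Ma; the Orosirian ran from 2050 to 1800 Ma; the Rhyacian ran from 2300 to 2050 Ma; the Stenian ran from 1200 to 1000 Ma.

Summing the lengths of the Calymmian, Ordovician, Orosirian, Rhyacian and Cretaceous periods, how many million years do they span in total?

820.6 million years

Each duration: Calymmian = 200; Ordovician = 41.6; Orosirian = 250; Rhyacian = 250; Cretaceous = 79.
Sum: 200 + 41.6 + 250 + 250 + 79 = 820.6 Myr.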